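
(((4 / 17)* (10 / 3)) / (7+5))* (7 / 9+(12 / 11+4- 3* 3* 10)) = -83290 / 15147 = -5.50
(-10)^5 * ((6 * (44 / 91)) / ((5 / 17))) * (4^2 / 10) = -143616000 / 91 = -1578197.80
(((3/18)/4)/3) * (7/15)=7/1080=0.01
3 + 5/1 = 8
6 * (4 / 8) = 3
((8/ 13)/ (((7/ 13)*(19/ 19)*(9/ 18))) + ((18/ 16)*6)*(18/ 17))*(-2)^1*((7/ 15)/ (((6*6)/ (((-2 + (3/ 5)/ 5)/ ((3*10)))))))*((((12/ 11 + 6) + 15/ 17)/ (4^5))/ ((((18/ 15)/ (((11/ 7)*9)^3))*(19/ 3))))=0.04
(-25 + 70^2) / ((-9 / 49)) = -79625 / 3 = -26541.67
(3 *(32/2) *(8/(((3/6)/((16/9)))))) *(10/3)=40960/9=4551.11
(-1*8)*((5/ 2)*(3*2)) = -120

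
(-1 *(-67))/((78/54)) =46.38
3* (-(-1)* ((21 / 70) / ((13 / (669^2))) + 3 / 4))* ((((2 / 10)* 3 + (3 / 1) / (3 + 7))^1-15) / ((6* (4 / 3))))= -1135992303 / 20800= -54615.01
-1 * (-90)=90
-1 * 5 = -5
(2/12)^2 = 1/36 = 0.03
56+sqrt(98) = 7 * sqrt(2)+56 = 65.90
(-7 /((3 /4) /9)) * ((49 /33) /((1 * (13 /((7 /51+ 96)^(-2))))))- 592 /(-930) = 1015880718172 /1598500501455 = 0.64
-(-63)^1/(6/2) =21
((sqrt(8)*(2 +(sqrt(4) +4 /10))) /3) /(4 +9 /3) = 44*sqrt(2) /105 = 0.59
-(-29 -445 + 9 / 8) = 3783 / 8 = 472.88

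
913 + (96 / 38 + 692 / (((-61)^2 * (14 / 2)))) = 453100713 / 494893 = 915.55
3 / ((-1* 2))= -3 / 2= -1.50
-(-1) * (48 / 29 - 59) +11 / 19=-31278 / 551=-56.77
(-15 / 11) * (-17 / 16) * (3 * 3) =2295 / 176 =13.04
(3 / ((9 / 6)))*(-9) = -18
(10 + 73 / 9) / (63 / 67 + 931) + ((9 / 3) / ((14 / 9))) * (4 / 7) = 4411567 / 3933720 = 1.12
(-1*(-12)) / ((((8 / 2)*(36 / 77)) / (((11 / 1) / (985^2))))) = 847 / 11642700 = 0.00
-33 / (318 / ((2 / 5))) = -11 / 265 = -0.04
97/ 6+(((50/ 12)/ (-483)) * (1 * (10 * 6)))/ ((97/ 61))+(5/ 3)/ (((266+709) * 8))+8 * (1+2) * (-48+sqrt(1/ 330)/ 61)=-83039061283/ 73087560+4 * sqrt(330)/ 3355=-1136.14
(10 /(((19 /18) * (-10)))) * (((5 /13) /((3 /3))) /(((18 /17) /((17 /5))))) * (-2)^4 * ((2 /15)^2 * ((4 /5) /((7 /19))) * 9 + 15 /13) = -78964048 /2809625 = -28.10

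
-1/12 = -0.08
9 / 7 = 1.29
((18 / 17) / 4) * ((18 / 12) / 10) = 27 / 680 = 0.04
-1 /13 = -0.08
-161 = -161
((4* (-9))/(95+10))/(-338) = 6/5915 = 0.00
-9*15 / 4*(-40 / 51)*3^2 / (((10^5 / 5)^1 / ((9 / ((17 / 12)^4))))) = 944784 / 35496425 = 0.03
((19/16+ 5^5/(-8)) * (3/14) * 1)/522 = -2077/12992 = -0.16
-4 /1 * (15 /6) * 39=-390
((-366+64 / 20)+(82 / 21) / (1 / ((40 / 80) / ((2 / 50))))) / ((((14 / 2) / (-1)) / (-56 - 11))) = -2208923 / 735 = -3005.34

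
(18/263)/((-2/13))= -117/263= -0.44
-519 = -519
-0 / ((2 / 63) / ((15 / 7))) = 0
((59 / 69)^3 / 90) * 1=205379 / 29565810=0.01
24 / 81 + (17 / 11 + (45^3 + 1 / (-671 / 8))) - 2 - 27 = 1650419383 / 18117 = 91097.83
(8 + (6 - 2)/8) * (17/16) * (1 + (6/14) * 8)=8959/224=40.00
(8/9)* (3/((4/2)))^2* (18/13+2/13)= 40/13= 3.08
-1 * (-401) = 401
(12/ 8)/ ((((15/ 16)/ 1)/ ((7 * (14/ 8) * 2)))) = 196/ 5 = 39.20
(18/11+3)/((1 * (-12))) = -17/44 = -0.39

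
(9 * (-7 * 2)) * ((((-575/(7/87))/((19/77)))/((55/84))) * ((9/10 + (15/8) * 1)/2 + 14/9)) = 623297493/38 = 16402565.61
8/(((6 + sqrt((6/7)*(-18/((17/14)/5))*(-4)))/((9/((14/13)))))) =-1326/721 + 156*sqrt(510)/721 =3.05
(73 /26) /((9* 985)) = 73 /230490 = 0.00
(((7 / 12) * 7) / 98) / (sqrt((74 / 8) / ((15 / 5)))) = sqrt(111) / 444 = 0.02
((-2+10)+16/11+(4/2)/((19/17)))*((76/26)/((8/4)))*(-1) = -2350/143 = -16.43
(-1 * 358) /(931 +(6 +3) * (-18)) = -358 /769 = -0.47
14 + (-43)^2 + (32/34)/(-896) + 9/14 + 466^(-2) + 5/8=24087785059/12920782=1864.27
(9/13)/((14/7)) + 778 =20237/26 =778.35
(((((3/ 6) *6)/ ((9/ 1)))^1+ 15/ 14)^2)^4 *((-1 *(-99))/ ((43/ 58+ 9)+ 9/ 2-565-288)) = -46838909595778399/ 26168980795646976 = -1.79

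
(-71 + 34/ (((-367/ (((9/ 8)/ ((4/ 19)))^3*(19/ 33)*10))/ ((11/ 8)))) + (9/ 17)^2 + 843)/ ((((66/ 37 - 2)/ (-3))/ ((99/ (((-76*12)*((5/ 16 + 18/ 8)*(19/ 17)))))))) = -16813730643662799/ 48414556946432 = -347.29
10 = 10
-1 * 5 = -5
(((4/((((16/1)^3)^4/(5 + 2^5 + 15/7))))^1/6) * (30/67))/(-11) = -685/181516175606284288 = -0.00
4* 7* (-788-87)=-24500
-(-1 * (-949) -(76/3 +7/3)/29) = -82480/87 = -948.05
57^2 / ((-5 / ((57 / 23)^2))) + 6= -10540131 / 2645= -3984.93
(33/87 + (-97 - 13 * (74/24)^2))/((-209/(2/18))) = 919601/7855056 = 0.12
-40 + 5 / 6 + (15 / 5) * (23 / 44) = -4963 / 132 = -37.60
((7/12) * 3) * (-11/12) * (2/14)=-11/48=-0.23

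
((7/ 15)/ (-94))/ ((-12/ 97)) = 679/ 16920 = 0.04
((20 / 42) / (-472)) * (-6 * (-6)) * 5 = -75 / 413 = -0.18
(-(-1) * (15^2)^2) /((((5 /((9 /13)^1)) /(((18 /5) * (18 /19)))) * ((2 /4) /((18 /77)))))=212576400 /19019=11177.05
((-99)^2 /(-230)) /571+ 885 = 116217249 /131330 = 884.93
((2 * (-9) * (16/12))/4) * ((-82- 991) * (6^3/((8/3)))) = 521478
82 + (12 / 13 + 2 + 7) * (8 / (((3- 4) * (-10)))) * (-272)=-135022 / 65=-2077.26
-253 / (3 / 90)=-7590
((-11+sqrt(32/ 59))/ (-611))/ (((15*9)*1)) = 11/ 82485 - 4*sqrt(118)/ 4866615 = 0.00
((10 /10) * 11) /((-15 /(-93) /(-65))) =-4433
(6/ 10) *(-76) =-228/ 5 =-45.60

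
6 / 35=0.17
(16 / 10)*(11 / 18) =44 / 45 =0.98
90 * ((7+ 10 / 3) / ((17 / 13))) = 12090 / 17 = 711.18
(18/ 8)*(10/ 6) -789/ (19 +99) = -693/ 236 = -2.94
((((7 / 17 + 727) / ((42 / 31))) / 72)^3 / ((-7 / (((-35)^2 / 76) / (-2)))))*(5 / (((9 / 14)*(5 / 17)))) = 8943994782475 / 708470784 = 12624.37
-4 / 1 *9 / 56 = -9 / 14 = -0.64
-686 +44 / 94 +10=-31750 / 47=-675.53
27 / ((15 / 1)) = 9 / 5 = 1.80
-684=-684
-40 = -40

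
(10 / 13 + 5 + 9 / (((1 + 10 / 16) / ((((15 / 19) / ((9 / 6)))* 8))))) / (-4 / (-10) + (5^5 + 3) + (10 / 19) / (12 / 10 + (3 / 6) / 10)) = 35925 / 3864094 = 0.01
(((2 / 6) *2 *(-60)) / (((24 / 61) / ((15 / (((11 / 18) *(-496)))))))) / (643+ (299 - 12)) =0.01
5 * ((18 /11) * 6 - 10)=-10 /11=-0.91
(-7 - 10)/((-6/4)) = 34/3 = 11.33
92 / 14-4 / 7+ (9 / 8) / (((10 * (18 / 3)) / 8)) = 123 / 20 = 6.15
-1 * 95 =-95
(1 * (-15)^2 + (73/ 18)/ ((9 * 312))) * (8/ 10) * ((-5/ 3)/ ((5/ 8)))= -22744946/ 47385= -480.00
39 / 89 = 0.44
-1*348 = -348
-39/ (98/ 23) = -897/ 98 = -9.15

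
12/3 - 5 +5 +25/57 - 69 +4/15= -6108/95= -64.29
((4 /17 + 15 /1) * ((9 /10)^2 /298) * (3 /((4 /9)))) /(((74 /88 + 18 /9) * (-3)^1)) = -2076921 /63325000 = -0.03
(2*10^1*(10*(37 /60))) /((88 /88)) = 370 /3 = 123.33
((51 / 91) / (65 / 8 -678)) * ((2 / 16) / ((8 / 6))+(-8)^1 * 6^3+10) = 2803623 / 1950676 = 1.44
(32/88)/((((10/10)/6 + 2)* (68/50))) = 300/2431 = 0.12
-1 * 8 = -8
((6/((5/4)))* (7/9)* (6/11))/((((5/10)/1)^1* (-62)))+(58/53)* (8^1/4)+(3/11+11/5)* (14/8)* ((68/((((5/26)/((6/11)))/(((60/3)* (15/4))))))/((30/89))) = 184592056188/994015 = 185703.49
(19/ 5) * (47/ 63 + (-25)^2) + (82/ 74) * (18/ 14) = 27730271/ 11655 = 2379.26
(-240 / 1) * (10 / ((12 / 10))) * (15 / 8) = -3750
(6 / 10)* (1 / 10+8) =243 / 50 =4.86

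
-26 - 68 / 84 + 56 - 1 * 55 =-542 / 21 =-25.81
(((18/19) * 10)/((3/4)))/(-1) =-12.63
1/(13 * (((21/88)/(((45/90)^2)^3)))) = 11/2184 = 0.01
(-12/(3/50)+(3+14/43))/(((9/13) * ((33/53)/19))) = -36903529/4257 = -8668.91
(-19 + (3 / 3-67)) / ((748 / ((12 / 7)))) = -15 / 77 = -0.19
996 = 996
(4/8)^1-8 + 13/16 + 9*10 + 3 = 1381/16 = 86.31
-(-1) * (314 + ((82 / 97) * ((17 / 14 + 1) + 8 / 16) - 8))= 209332 / 679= 308.29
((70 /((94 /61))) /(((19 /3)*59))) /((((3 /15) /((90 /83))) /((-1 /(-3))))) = 960750 /4373021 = 0.22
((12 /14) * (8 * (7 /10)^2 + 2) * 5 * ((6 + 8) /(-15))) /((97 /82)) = -48544 /2425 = -20.02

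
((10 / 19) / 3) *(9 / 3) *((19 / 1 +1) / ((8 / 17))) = 425 / 19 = 22.37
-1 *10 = -10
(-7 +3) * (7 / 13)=-28 / 13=-2.15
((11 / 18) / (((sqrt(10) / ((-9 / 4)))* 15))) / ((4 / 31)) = -341* sqrt(10) / 4800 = -0.22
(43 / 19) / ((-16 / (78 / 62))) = -1677 / 9424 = -0.18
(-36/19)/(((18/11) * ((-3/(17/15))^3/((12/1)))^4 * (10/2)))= -0.04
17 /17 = 1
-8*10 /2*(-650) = 26000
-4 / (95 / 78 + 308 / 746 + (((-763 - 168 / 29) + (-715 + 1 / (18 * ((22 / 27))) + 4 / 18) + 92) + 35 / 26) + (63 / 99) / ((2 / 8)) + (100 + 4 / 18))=222743664 / 71598614849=0.00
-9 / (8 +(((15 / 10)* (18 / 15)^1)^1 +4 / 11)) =-495 / 559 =-0.89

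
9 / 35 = 0.26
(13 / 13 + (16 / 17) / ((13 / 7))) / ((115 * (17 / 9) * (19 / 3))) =8991 / 8209045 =0.00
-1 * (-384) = 384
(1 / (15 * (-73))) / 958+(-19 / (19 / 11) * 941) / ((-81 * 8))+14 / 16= 954424211 / 56646540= 16.85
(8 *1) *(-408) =-3264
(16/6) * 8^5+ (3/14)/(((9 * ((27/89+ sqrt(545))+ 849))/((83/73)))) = 764783078238847894/8752247748867 - 657443 * sqrt(545)/17504495497734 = 87381.33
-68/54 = -1.26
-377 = -377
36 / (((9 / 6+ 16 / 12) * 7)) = 216 / 119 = 1.82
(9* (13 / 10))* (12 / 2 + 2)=468 / 5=93.60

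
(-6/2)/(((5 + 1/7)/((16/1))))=-28/3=-9.33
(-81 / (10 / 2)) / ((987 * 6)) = -9 / 3290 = -0.00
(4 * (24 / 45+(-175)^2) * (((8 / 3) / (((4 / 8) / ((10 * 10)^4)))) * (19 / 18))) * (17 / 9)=94963653760000000 / 729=130265643017832.65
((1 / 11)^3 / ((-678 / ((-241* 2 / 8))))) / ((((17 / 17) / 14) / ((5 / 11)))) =8435 / 19853196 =0.00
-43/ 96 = -0.45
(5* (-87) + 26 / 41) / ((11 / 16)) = -25904 / 41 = -631.80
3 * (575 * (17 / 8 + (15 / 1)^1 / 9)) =52325 / 8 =6540.62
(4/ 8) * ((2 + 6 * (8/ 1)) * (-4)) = -100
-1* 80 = -80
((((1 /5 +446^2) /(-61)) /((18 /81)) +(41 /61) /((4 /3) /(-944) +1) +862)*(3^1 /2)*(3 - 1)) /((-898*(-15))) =-5956473883 /1936402300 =-3.08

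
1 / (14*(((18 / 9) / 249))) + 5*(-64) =-8711 / 28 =-311.11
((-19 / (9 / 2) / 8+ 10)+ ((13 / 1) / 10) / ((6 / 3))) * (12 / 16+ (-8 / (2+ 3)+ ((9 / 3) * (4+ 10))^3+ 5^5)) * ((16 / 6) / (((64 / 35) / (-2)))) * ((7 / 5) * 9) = -68933463277 / 2400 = -28722276.37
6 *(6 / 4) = 9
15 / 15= 1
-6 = -6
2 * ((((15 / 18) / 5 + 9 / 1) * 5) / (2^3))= 275 / 24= 11.46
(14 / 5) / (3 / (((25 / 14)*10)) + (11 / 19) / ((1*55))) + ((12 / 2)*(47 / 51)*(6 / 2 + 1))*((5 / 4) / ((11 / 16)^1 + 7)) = 8546815 / 443292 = 19.28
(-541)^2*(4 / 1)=1170724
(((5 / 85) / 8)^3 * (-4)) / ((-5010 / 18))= 3 / 525101440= 0.00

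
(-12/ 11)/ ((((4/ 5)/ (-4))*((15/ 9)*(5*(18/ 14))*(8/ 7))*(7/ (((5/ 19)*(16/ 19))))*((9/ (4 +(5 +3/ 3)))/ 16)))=8960/ 35739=0.25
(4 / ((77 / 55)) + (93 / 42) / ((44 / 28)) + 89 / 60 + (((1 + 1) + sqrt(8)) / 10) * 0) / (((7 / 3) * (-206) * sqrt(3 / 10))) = -26563 * sqrt(30) / 6662040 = -0.02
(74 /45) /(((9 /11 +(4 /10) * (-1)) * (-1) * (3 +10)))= -814 /2691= -0.30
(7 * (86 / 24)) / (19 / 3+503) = 301 / 6112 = 0.05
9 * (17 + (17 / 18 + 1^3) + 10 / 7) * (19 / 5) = 696.76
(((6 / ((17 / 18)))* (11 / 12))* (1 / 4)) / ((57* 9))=0.00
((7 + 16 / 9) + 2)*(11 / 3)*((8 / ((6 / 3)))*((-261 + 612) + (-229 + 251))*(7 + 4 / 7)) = 84374092 / 189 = 446423.77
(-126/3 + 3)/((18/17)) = -221/6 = -36.83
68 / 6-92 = -80.67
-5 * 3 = -15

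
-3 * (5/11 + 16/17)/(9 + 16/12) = -2349/5797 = -0.41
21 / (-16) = -21 / 16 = -1.31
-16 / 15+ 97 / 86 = 79 / 1290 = 0.06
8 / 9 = 0.89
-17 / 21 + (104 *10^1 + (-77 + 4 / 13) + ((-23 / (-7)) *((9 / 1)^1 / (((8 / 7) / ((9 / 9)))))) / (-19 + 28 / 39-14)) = 2644334935 / 2749656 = 961.70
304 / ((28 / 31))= 2356 / 7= 336.57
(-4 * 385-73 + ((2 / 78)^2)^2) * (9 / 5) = -3731580332 / 1285245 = -2903.40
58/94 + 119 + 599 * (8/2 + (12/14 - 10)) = -974154/329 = -2960.95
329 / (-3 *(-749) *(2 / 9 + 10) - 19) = 987 / 68851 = 0.01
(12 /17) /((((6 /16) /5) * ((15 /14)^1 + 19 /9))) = 20160 /6817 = 2.96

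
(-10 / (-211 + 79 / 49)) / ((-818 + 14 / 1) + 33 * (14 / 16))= -196 / 3181113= -0.00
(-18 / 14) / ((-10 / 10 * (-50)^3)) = -9 / 875000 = -0.00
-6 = -6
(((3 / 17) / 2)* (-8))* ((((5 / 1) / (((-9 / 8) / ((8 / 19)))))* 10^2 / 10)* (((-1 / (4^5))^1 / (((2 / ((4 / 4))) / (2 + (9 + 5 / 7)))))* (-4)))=2050 / 6783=0.30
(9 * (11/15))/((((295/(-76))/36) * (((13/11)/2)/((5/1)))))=-1986336/3835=-517.95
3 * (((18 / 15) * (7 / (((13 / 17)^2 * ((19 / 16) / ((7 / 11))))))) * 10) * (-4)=-32626944 / 35321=-923.73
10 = 10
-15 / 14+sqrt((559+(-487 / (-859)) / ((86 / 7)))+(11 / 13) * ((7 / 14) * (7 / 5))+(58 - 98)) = -15 / 14+sqrt(2995375229118610) / 2400905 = 21.72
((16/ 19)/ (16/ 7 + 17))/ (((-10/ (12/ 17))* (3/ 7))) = -1568/ 218025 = -0.01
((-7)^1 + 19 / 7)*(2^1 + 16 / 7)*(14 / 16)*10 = -1125 / 7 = -160.71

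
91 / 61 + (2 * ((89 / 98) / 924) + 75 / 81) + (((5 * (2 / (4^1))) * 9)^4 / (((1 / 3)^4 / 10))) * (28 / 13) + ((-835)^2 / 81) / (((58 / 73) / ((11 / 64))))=402239355626176070935 / 899607316608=447127705.83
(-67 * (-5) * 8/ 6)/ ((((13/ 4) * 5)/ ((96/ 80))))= 2144/ 65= 32.98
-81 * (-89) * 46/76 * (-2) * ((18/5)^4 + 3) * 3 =-53149931271/11875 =-4475783.69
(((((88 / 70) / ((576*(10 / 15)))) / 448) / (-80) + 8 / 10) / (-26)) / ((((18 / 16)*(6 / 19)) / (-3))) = 1830420271 / 7044710400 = 0.26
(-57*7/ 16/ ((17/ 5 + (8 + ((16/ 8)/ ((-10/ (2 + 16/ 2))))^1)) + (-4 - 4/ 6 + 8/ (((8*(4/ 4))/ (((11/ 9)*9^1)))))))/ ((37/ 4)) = -5985/ 34928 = -0.17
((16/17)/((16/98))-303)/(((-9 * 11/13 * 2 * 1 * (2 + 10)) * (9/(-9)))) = -65689/40392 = -1.63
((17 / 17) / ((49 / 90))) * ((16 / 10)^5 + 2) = 22.93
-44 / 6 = -22 / 3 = -7.33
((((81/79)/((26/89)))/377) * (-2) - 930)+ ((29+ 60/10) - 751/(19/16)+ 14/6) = -33657881383/22069203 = -1525.11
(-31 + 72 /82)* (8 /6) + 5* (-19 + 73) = 28270 /123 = 229.84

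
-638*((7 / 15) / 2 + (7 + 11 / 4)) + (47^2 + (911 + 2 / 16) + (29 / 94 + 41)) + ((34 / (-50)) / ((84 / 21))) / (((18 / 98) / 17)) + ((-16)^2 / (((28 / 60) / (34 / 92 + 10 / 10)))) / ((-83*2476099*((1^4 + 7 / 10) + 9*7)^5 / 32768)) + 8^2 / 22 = -3220.76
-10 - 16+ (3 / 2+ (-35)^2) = 2401 / 2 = 1200.50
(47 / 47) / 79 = 1 / 79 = 0.01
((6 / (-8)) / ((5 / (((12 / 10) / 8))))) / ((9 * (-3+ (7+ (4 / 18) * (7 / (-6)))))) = -27 / 40400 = -0.00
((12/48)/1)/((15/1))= 0.02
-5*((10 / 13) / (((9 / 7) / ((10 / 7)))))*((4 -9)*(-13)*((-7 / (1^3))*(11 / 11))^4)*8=-5335555.56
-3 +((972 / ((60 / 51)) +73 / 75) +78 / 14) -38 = 415666 / 525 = 791.74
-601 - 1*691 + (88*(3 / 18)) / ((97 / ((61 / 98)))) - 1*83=-1374.91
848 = 848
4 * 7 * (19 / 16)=133 / 4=33.25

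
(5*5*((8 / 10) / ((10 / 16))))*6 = 192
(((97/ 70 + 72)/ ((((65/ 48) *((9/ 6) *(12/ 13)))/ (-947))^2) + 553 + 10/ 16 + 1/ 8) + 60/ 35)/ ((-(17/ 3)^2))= -582997.23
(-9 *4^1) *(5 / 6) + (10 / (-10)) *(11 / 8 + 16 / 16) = -259 / 8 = -32.38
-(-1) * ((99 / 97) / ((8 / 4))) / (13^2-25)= 11 / 3104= 0.00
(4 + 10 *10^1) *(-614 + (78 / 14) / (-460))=-51405094 / 805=-63857.26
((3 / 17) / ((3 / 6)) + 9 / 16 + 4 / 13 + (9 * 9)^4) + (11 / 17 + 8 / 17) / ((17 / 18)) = 2587624637413 / 60112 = 43046723.41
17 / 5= 3.40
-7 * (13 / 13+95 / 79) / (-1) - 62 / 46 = 25565 / 1817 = 14.07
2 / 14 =1 / 7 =0.14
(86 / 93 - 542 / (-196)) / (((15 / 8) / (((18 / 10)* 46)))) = 162.95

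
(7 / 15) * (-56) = -392 / 15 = -26.13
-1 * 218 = -218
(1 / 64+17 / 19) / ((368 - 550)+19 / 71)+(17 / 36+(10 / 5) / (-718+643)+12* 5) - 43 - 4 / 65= 17.38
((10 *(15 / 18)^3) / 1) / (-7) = -625 / 756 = -0.83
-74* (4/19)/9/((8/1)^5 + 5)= -296/5604183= -0.00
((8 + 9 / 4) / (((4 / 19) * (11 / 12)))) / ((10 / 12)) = 7011 / 110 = 63.74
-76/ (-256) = 0.30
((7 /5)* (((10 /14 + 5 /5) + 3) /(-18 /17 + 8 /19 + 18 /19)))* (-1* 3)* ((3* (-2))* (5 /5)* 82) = 3933171 /125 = 31465.37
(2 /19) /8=1 /76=0.01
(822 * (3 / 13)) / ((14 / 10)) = 12330 / 91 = 135.49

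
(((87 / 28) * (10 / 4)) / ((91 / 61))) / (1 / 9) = 238815 / 5096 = 46.86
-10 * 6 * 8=-480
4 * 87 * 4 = 1392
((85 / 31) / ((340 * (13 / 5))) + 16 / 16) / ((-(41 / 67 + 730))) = -737 / 536796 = -0.00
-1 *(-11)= 11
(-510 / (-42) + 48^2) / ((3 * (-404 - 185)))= -523 / 399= -1.31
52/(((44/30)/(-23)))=-8970/11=-815.45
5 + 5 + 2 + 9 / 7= 93 / 7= 13.29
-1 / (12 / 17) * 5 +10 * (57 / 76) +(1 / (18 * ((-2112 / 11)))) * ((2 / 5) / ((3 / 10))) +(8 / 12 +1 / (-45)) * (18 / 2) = 80563 / 12960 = 6.22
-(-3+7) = -4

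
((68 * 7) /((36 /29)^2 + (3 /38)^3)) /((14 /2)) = 3138019936 /71136819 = 44.11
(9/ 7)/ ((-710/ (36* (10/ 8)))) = -81/ 994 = -0.08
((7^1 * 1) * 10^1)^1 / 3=70 / 3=23.33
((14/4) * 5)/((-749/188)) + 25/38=-15185/4066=-3.73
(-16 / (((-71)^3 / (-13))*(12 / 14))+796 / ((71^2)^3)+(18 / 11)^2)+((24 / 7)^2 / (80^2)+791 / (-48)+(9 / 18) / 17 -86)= -515281309351619777233 / 5164644766899741200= -99.77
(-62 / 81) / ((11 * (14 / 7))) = -31 / 891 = -0.03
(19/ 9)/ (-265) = -19/ 2385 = -0.01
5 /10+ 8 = 17 /2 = 8.50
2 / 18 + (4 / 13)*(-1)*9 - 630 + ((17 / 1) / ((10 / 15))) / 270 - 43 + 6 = -1566779 / 2340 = -669.56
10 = 10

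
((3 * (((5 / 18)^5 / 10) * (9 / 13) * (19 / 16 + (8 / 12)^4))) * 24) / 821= 1121875 / 80669437056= 0.00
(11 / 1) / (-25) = -11 / 25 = -0.44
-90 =-90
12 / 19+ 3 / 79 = 1005 / 1501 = 0.67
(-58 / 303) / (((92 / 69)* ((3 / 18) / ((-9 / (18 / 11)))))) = 957 / 202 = 4.74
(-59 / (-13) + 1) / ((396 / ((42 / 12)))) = 7 / 143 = 0.05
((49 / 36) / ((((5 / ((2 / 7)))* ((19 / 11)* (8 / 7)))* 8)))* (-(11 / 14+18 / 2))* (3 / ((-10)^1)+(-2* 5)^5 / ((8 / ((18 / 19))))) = 7911950431 / 13862400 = 570.75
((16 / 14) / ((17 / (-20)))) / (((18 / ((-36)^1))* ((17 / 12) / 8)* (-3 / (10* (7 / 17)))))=-102400 / 4913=-20.84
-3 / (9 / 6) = -2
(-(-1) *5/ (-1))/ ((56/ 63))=-45/ 8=-5.62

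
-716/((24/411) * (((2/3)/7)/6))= -1544949/2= -772474.50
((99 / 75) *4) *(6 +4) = 264 / 5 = 52.80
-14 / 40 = -0.35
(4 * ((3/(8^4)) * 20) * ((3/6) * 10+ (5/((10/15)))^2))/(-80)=-735/16384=-0.04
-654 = -654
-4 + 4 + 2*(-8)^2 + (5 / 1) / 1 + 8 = 141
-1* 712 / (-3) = 712 / 3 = 237.33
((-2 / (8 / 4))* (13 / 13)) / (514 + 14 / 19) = -19 / 9780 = -0.00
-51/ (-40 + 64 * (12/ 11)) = -561/ 328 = -1.71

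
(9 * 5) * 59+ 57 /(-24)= 21221 /8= 2652.62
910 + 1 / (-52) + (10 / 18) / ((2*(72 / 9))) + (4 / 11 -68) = 842.38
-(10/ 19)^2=-100/ 361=-0.28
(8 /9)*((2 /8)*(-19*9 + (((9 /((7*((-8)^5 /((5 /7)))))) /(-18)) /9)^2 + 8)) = -136152194155020263 /3758802906120192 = -36.22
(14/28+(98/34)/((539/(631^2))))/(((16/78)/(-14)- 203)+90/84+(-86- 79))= -217446957/37465637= -5.80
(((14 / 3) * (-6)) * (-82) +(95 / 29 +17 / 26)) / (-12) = -578049 / 3016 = -191.66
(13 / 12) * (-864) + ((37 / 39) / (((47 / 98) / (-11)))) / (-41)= -70303322 / 75153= -935.47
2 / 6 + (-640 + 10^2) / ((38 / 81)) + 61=-62114 / 57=-1089.72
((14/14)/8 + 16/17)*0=0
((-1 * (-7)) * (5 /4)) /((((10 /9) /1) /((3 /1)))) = 189 /8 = 23.62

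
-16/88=-2/11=-0.18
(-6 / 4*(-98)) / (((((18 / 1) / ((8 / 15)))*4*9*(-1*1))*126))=-7 / 7290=-0.00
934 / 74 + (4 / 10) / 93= 217229 / 17205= 12.63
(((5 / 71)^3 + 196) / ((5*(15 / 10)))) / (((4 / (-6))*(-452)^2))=-70150681 / 365613244720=-0.00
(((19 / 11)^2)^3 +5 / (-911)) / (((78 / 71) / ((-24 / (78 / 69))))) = -139947903341076 / 272747759999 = -513.10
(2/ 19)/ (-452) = -1/ 4294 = -0.00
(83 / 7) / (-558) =-83 / 3906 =-0.02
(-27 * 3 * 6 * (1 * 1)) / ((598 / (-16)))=3888 / 299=13.00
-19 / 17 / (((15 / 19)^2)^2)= -2476099 / 860625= -2.88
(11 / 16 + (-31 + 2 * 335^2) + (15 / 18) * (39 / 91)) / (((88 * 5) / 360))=226215405 / 1232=183616.40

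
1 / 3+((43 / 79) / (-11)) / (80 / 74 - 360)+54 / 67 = 2643053071 / 2319604320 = 1.14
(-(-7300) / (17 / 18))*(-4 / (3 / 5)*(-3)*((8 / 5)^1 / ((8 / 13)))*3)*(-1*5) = -102492000 / 17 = -6028941.18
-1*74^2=-5476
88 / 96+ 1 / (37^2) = 15071 / 16428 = 0.92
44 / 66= 2 / 3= 0.67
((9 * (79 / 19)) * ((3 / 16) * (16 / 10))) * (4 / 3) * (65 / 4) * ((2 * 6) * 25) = 1386450 / 19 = 72971.05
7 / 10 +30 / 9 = 121 / 30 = 4.03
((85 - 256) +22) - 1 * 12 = -161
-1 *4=-4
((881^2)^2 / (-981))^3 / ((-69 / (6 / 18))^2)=-218630576996344103142807794339760961 / 40452718565709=-5404595407876322168228.63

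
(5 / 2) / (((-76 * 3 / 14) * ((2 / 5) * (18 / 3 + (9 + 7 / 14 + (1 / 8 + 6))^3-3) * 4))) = -2800 / 111415677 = -0.00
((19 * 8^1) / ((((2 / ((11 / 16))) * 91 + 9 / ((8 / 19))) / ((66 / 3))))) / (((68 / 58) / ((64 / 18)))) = 136542208 / 3852081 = 35.45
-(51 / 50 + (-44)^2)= -96851 / 50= -1937.02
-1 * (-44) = 44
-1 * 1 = -1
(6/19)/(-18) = -1/57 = -0.02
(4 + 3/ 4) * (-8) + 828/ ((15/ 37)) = 10022/ 5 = 2004.40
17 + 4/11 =191/11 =17.36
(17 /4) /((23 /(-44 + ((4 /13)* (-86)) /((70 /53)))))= -123828 /10465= -11.83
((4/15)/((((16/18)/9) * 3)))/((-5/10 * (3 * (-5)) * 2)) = 3/50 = 0.06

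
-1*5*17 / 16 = -85 / 16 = -5.31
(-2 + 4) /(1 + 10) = 2 /11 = 0.18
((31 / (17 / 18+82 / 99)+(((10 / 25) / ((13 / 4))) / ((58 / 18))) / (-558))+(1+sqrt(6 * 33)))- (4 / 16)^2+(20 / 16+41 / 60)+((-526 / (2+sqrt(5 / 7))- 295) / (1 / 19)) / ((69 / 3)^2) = -59283637583 / 34126974960+9994 * sqrt(35) / 12167+3 * sqrt(22) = 17.19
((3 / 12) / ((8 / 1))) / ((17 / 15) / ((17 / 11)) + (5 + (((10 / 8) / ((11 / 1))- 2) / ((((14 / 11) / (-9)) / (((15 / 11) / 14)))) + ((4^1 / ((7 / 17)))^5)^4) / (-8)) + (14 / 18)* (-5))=-157988687269271761980 / 35391863941484804029513416196966144720081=-0.00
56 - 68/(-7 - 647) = 56.10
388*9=3492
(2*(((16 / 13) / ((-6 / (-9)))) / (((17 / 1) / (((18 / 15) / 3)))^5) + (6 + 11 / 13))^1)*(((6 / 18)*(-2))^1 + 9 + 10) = 8687750035646 / 34609014375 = 251.03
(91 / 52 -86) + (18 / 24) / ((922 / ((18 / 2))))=-310687 / 3688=-84.24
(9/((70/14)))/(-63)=-1/35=-0.03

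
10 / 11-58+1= -617 / 11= -56.09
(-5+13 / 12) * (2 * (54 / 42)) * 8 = -564 / 7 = -80.57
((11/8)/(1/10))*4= 55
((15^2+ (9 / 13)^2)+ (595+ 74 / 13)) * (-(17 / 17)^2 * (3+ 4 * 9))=-32220.69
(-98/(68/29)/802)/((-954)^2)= -1421/24817043088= -0.00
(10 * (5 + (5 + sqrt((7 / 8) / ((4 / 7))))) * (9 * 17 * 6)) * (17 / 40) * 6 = 163863 * sqrt(2) / 8 + 234090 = 263057.16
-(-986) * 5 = 4930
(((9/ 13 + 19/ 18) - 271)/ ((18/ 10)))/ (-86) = 315025/ 181116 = 1.74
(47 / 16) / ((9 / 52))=611 / 36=16.97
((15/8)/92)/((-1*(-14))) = 15/10304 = 0.00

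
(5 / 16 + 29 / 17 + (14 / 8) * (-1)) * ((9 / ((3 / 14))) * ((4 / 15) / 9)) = 511 / 1530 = 0.33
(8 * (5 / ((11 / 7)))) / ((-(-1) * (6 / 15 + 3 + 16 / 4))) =1400 / 407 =3.44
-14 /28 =-1 /2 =-0.50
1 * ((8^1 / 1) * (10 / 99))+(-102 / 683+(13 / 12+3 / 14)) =3703927 / 1893276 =1.96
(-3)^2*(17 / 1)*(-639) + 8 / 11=-1075429 / 11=-97766.27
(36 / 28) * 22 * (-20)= -3960 / 7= -565.71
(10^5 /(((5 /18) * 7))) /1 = 360000 /7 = 51428.57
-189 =-189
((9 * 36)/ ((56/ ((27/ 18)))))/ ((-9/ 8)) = -54/ 7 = -7.71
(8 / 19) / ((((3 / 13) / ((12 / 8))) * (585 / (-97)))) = -388 / 855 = -0.45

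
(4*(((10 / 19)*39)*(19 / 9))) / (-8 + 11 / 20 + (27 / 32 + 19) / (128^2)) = -1363148800 / 58579659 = -23.27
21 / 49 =0.43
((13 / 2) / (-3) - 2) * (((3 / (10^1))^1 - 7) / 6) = 335 / 72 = 4.65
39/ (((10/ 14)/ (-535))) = -29211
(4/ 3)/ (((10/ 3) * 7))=2/ 35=0.06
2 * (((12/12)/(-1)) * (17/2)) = -17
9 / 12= 3 / 4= 0.75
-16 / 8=-2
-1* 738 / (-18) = 41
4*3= 12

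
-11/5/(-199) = 11/995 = 0.01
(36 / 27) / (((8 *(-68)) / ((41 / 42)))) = -0.00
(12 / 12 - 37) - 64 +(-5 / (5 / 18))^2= 224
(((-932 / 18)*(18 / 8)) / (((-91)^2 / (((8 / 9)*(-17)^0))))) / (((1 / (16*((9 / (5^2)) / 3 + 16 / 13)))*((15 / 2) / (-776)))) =10159963136 / 363328875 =27.96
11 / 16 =0.69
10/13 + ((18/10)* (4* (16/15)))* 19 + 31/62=95673/650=147.19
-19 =-19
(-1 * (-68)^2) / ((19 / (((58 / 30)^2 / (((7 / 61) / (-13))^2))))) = -2445457929616 / 209475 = -11674223.32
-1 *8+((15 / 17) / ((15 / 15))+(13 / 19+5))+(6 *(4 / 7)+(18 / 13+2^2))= 216913 / 29393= 7.38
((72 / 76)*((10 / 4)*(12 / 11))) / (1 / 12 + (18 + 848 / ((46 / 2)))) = 149040 / 3169903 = 0.05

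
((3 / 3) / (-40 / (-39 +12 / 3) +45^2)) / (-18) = -7 / 255294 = -0.00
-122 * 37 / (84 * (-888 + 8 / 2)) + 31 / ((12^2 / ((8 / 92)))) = 101845 / 1280916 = 0.08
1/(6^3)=1/216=0.00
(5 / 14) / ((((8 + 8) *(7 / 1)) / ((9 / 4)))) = 45 / 6272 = 0.01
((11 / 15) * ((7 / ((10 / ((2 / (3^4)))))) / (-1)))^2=5929 / 36905625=0.00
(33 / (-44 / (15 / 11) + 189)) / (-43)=-0.00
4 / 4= 1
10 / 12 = 5 / 6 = 0.83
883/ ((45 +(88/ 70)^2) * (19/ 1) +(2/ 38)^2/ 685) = 53496400475/ 53619251908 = 1.00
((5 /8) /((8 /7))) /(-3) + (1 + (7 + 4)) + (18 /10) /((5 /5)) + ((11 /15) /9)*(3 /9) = 70735 /5184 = 13.64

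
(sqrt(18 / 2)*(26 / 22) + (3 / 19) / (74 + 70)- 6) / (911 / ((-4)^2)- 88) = 24613 / 311619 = 0.08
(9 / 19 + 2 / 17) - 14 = -4331 / 323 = -13.41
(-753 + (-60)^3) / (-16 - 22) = 216753 / 38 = 5704.03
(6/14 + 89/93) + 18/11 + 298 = 2155618/7161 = 301.02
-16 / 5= -3.20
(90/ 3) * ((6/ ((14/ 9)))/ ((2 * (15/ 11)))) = 297/ 7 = 42.43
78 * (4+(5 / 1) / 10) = 351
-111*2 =-222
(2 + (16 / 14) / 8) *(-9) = -135 / 7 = -19.29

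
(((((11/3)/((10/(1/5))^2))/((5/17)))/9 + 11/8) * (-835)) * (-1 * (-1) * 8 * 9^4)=-37679417919/625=-60287068.67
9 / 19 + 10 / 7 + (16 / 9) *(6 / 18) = 2.49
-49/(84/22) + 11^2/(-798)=-1727/133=-12.98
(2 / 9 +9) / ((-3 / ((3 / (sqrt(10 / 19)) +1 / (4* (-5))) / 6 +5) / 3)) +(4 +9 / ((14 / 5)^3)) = -1927412 / 46305 - 83* sqrt(190) / 180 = -47.98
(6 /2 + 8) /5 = 11 /5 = 2.20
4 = 4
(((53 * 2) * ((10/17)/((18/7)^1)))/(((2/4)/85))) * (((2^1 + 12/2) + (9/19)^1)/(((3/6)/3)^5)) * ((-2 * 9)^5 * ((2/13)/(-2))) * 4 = 39006415713484800/247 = 157920711390626.72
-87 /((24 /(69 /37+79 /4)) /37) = -92771 /32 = -2899.09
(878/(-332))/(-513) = 439/85158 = 0.01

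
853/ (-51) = -853/ 51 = -16.73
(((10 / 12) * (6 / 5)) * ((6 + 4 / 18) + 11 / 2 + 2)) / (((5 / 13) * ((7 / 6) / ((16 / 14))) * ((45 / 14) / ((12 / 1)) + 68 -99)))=-205504 / 180705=-1.14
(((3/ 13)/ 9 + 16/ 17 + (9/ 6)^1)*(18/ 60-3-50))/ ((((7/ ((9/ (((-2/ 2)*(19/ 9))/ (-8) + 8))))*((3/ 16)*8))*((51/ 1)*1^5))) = -0.26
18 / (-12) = -3 / 2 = -1.50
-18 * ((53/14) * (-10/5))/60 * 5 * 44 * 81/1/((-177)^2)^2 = 3498/84821527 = 0.00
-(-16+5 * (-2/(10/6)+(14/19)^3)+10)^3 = 322659471073472/322687697779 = 999.91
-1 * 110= -110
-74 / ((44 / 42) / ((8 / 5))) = -6216 / 55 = -113.02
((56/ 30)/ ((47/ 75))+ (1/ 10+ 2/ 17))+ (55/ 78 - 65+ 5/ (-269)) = -2561511613/ 41911545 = -61.12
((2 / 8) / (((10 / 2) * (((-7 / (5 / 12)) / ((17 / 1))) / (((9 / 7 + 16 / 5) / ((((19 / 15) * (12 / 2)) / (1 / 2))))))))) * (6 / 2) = -2669 / 59584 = -0.04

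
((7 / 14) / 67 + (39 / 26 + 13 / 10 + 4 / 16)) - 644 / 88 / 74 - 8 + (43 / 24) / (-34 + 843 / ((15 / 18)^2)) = -11313516911 / 2244784080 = -5.04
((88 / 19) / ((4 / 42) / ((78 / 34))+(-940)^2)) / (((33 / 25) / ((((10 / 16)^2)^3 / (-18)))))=-35546875 / 2703301065965568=-0.00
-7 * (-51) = 357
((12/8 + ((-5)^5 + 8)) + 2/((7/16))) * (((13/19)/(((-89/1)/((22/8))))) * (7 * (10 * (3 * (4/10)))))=5524.61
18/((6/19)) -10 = 47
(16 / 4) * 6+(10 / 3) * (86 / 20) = 115 / 3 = 38.33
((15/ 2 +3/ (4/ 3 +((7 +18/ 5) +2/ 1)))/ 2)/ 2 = 3225/ 1672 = 1.93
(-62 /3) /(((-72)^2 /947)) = -29357 /7776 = -3.78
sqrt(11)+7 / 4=5.07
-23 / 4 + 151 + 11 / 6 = 1765 / 12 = 147.08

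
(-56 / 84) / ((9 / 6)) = -4 / 9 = -0.44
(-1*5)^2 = 25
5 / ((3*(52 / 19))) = 95 / 156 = 0.61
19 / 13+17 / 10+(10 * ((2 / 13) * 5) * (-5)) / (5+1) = -3.25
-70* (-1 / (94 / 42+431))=735 / 4549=0.16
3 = 3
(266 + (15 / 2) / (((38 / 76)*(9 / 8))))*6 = 1676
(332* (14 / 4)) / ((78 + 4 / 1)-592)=-581 / 255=-2.28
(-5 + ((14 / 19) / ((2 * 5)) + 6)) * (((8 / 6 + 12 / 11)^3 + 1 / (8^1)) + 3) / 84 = 16981045 / 76473936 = 0.22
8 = 8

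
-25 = -25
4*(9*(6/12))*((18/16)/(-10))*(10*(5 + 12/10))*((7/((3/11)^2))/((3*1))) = -78771/20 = -3938.55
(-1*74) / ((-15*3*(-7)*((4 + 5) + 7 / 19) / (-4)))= 0.10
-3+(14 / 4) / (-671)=-4033 / 1342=-3.01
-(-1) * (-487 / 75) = -487 / 75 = -6.49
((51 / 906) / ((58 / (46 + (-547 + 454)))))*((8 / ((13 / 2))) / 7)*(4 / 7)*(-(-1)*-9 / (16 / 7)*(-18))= -129438 / 398489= -0.32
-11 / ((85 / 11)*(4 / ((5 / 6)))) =-121 / 408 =-0.30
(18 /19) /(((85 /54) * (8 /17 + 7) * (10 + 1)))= 972 /132715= 0.01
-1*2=-2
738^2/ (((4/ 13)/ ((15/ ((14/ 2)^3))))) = 26551395/ 343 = 77409.31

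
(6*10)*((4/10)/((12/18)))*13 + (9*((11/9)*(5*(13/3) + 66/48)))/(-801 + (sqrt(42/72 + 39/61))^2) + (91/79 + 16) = 484.83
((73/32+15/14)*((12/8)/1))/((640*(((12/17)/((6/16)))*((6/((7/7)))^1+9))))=12767/45875200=0.00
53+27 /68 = 3631 /68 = 53.40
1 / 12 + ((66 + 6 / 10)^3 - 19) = 295389.38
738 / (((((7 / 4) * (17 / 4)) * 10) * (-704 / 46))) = -8487 / 13090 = -0.65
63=63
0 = 0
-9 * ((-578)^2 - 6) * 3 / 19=-9020106 / 19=-474742.42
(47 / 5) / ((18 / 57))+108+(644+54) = 25073 / 30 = 835.77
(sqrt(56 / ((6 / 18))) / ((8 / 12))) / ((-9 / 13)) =-28.08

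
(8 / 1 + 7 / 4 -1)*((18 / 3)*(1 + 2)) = 315 / 2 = 157.50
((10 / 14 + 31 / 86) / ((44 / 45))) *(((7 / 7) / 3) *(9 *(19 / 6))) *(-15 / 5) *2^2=-1659555 / 13244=-125.31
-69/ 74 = -0.93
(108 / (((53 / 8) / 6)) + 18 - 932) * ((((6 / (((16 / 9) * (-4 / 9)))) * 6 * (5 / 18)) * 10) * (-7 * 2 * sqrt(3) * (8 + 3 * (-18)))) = 115223776.77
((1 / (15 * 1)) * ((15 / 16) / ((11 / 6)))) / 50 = 3 / 4400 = 0.00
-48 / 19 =-2.53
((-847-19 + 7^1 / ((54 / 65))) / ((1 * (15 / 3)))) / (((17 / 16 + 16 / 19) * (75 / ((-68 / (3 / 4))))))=1914599296 / 17587125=108.86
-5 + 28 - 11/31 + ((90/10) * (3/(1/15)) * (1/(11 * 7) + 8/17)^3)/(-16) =22008374836893/1112501527984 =19.78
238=238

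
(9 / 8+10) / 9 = 89 / 72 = 1.24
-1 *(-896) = 896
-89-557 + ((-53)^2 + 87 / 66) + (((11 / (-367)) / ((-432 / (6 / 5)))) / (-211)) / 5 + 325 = 3816753574379 / 1533252600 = 2489.32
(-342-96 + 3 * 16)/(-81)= 130/27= 4.81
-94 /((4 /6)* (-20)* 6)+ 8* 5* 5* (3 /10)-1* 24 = 37.18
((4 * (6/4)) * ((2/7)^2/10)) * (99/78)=198/3185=0.06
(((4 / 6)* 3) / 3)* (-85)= -170 / 3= -56.67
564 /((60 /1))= 47 /5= 9.40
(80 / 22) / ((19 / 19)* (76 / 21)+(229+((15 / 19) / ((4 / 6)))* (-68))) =3192 / 133507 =0.02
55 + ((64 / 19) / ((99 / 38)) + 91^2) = 825392 / 99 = 8337.29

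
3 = 3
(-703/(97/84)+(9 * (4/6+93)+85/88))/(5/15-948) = -6022551/24267848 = -0.25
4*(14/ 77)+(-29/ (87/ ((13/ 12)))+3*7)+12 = 13213/ 396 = 33.37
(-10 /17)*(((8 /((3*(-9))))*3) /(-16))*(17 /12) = -5 /108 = -0.05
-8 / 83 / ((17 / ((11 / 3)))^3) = -10648 / 11010033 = -0.00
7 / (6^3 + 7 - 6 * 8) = 1 / 25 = 0.04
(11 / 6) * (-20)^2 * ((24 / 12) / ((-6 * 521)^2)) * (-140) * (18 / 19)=-308000 / 15472137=-0.02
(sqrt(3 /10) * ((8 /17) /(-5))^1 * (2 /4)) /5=-2 * sqrt(30) /2125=-0.01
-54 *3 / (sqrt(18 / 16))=-108 *sqrt(2)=-152.74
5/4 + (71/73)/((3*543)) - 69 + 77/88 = -66.87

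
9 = 9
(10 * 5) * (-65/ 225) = -130/ 9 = -14.44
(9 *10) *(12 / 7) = 1080 / 7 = 154.29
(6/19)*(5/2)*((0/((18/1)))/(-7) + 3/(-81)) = -5/171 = -0.03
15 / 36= 5 / 12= 0.42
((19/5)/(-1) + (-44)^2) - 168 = 8821/5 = 1764.20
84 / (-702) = -14 / 117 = -0.12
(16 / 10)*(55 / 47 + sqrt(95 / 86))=4*sqrt(8170) / 215 + 88 / 47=3.55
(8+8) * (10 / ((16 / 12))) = 120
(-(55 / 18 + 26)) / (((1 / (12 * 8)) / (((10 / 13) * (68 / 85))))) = -66944 / 39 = -1716.51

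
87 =87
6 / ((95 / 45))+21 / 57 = 61 / 19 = 3.21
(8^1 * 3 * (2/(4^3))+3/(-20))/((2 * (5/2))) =3/25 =0.12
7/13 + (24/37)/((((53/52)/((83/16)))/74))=168695/689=244.84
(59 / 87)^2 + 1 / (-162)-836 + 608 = -31001359 / 136242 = -227.55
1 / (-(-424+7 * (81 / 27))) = 1 / 403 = 0.00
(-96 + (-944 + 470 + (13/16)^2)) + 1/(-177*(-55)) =-1418885729/2492160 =-569.34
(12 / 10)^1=6 / 5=1.20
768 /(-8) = -96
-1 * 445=-445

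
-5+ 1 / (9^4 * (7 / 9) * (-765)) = -19518976 / 3903795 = -5.00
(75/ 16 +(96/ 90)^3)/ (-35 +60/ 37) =-11790457/ 66690000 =-0.18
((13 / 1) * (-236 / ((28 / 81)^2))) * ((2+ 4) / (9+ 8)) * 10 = -75484305 / 833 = -90617.41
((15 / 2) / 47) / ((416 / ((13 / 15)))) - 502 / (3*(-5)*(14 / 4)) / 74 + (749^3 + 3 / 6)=4910371029350861 / 11686080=420189749.63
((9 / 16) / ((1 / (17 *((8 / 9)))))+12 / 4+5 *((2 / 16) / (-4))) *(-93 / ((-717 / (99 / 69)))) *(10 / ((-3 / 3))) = -1856745 / 87952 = -21.11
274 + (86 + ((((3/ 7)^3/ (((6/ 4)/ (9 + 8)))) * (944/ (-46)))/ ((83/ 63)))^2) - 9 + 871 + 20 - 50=12119611880296/ 8749918681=1385.11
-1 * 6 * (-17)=102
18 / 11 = 1.64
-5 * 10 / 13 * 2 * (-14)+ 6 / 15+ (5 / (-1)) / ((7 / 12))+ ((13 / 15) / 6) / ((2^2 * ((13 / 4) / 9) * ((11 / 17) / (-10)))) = 490367 / 5005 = 97.98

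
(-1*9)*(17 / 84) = -51 / 28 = -1.82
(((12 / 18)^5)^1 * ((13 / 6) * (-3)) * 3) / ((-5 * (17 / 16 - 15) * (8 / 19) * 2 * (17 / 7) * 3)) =-27664 / 4606065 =-0.01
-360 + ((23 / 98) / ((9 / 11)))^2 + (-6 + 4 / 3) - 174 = -418977719 / 777924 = -538.58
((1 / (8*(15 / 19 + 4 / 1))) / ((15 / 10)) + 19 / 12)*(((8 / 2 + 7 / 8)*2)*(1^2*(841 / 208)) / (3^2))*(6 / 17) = 367517 / 148512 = 2.47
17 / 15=1.13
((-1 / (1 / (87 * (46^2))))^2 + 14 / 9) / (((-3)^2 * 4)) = 152504390095 / 162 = 941385124.04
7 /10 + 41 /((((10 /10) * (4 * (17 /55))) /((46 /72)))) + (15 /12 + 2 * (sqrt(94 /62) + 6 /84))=2 * sqrt(1457) /31 + 1994591 /85680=25.74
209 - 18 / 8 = 827 / 4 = 206.75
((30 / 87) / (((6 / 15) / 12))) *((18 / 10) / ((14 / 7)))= 270 / 29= 9.31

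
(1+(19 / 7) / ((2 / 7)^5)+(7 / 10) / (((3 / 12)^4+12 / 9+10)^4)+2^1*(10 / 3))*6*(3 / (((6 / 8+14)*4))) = 11862105700169091173703 / 27127900038330340720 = 437.27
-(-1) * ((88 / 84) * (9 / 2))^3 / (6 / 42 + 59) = 3993 / 2254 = 1.77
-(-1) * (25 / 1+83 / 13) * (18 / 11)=51.36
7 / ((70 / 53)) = 53 / 10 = 5.30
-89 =-89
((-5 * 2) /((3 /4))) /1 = -40 /3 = -13.33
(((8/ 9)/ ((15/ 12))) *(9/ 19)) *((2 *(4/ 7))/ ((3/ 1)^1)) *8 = 2048/ 1995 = 1.03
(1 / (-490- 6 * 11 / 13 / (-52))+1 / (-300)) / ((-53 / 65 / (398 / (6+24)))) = 0.09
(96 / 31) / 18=16 / 93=0.17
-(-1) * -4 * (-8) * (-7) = -224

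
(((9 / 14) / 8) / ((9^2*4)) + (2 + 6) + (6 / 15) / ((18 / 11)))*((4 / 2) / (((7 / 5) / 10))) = 831065 / 7056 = 117.78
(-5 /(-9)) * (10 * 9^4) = 36450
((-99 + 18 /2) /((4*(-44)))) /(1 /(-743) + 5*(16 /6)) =100305 /2615096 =0.04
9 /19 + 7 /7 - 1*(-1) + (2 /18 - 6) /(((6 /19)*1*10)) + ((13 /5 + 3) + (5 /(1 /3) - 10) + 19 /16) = 508747 /41040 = 12.40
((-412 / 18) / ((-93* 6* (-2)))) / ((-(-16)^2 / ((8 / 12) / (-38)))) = -103 / 73281024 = -0.00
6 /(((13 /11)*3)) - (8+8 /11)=-1006 /143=-7.03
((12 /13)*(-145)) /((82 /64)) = -104.47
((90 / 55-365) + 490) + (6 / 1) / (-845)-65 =572844 / 9295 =61.63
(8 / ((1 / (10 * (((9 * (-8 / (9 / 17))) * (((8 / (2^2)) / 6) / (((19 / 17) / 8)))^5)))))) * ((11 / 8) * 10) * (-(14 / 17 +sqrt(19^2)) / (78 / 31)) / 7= 2138645553073356800 / 164261931561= 13019727.29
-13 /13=-1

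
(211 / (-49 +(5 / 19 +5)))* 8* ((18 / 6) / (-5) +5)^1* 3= -705584 / 1385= -509.45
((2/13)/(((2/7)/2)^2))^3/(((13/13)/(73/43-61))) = -2400039600/94471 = -25405.04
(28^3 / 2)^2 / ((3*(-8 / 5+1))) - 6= -602362934 / 9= -66929214.89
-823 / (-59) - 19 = -298 / 59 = -5.05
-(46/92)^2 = -1/4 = -0.25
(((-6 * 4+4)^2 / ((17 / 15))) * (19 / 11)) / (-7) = -114000 / 1309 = -87.09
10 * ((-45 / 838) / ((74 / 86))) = -9675 / 15503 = -0.62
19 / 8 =2.38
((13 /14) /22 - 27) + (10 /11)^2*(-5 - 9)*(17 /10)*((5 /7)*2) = -186533 /3388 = -55.06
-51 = -51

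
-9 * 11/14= -99/14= -7.07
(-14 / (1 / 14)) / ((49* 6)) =-2 / 3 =-0.67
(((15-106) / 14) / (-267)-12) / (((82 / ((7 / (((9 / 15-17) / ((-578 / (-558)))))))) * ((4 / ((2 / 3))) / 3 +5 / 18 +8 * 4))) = 64685425 / 34338856116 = 0.00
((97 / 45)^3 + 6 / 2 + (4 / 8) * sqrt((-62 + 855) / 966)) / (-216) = -148256 / 2460375 - sqrt(766038) / 417312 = -0.06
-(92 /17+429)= -7385 /17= -434.41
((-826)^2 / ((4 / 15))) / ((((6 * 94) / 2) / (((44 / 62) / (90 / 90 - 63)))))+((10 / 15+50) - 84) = -137.18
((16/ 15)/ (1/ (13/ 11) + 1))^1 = 26/ 45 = 0.58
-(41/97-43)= 4130/97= 42.58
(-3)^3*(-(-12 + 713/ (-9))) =-2463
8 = 8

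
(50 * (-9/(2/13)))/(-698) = 2925/698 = 4.19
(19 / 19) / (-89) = -1 / 89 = -0.01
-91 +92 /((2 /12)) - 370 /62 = 14106 /31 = 455.03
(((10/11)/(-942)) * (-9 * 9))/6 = 45/3454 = 0.01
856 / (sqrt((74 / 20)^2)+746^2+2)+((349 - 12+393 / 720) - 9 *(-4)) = 498929323667 / 1335652080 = 373.55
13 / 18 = 0.72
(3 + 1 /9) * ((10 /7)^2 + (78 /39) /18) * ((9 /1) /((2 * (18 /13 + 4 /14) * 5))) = 12337 /3420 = 3.61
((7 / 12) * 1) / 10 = 7 / 120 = 0.06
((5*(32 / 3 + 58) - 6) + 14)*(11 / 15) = 11594 / 45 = 257.64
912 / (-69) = -13.22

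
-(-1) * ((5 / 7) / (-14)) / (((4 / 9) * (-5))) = 9 / 392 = 0.02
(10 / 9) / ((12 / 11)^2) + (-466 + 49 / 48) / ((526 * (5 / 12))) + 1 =-20018 / 106515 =-0.19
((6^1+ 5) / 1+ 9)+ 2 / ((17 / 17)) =22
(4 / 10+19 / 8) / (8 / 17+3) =1887 / 2360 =0.80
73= 73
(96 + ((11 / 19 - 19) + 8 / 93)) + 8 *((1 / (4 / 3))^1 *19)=338672 / 1767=191.66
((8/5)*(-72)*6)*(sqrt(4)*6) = -8294.40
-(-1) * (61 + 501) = 562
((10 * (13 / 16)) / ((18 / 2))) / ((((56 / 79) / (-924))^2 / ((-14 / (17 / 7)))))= -2405187785 / 272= -8842602.15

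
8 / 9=0.89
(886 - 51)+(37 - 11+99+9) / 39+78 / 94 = 1538374 / 1833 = 839.27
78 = 78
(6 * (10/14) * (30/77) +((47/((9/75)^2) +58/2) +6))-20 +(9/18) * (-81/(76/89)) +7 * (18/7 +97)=2897889965/737352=3930.13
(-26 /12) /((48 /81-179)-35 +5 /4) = 0.01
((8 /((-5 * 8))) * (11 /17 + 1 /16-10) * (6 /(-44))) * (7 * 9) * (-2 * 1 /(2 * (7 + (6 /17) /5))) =477603 /211552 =2.26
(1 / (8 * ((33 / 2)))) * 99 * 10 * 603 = 9045 / 2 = 4522.50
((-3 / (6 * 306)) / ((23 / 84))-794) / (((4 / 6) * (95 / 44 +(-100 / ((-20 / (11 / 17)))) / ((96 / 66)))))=-81960472 / 301645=-271.71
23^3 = 12167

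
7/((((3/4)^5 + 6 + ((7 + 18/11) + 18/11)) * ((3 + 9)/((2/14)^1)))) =2816/557907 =0.01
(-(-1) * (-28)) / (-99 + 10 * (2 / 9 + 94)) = -252 / 7589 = -0.03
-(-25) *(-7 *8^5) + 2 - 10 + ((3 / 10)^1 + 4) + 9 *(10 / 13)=-745471581 / 130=-5734396.78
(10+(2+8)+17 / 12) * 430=55255 / 6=9209.17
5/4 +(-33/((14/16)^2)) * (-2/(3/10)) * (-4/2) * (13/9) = -1462115/1764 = -828.86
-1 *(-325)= 325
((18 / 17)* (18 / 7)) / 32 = 81 / 952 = 0.09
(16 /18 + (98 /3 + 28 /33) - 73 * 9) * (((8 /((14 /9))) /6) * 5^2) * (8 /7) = -24654800 /1617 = -15247.25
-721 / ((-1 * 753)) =721 / 753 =0.96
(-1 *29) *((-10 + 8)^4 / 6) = -232 / 3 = -77.33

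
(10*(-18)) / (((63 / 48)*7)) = -960 / 49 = -19.59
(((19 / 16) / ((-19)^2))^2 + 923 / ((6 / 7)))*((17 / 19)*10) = 25376740735 / 2633856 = 9634.82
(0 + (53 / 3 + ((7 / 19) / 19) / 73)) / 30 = 139673 / 237177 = 0.59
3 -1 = 2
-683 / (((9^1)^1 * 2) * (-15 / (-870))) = -19807 / 9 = -2200.78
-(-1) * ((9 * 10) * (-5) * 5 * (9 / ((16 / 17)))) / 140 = -34425 / 224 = -153.68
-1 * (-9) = 9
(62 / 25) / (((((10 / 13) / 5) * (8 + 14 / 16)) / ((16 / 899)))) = 1664 / 51475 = 0.03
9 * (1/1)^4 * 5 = 45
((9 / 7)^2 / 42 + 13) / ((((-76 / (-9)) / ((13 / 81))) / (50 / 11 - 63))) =-74771255 / 5161464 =-14.49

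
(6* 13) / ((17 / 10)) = 780 / 17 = 45.88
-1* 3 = -3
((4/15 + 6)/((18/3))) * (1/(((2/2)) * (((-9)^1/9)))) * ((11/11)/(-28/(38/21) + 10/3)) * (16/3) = 3572/7785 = 0.46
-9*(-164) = 1476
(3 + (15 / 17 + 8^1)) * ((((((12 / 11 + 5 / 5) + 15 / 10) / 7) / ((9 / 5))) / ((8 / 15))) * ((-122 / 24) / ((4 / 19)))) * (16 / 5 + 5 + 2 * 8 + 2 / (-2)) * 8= -1340910845 / 47124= -28454.95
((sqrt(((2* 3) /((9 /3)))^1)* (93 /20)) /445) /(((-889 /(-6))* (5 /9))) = 2511* sqrt(2) /19780250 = 0.00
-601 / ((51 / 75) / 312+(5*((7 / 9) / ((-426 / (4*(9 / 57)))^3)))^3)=-16853220205158634306222116384361974600 / 61117100449613205172044119077519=-275752.94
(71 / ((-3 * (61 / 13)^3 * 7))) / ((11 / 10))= -1559870 / 52432611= -0.03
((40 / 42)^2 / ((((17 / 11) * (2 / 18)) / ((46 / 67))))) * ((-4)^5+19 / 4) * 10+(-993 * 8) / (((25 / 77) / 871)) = -29786572471128 / 1395275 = -21348173.28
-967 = -967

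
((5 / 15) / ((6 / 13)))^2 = 169 / 324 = 0.52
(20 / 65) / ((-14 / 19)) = -38 / 91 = -0.42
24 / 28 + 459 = 459.86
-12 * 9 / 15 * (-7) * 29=7308 / 5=1461.60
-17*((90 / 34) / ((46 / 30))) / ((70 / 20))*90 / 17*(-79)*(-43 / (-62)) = 206367750 / 84847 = 2432.23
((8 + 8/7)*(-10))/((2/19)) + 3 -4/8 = -866.07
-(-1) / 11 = 1 / 11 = 0.09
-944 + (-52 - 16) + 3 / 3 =-1011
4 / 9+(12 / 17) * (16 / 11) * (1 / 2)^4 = 856 / 1683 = 0.51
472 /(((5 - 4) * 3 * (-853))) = -472 /2559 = -0.18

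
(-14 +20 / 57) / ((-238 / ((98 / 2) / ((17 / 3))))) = 2723 / 5491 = 0.50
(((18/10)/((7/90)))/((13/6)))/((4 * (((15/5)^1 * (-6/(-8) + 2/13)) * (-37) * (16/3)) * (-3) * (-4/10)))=-405/97384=-0.00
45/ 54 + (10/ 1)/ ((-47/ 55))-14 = -7013/ 282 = -24.87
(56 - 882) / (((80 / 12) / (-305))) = 75579 / 2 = 37789.50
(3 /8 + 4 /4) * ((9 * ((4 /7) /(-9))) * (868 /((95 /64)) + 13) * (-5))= 2348.33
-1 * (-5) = 5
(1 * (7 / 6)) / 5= 7 / 30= 0.23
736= 736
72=72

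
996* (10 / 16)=1245 / 2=622.50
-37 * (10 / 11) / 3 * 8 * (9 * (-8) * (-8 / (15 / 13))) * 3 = -1477632 / 11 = -134330.18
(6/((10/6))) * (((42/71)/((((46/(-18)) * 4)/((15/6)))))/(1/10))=-8505/1633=-5.21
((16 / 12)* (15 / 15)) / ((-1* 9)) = -4 / 27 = -0.15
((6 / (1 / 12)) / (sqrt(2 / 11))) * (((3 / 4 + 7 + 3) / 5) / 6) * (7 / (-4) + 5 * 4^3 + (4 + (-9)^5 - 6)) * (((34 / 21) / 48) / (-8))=171734561 * sqrt(22) / 53760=14983.38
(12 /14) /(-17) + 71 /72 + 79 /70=88433 /42840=2.06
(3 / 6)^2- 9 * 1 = -35 / 4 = -8.75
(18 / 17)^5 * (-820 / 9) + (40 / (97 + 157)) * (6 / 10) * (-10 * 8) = -23227464000 / 180321839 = -128.81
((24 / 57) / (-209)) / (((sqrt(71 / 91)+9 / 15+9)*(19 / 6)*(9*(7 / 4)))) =-66560 / 15685017161+1600*sqrt(6461) / 329385360381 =-0.00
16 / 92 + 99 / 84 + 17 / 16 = 2.41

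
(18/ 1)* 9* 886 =143532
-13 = -13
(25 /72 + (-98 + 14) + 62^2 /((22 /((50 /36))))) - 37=96643 /792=122.02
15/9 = 5/3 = 1.67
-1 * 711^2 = -505521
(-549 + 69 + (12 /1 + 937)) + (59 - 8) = 520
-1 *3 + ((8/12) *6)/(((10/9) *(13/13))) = 3/5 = 0.60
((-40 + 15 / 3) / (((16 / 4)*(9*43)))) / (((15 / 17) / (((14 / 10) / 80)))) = -833 / 1857600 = -0.00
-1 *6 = -6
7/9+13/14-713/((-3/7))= 209837/126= 1665.37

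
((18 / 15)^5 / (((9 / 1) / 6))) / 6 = 0.28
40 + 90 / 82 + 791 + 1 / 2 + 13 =69339 / 82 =845.60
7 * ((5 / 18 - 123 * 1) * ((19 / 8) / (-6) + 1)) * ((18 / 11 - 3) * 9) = 2242135 / 352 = 6369.70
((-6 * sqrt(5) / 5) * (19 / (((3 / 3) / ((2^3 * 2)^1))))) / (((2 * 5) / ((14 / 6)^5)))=-5641.88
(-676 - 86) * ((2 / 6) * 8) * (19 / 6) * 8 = -154432 / 3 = -51477.33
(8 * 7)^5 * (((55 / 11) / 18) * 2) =2753658880 / 9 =305962097.78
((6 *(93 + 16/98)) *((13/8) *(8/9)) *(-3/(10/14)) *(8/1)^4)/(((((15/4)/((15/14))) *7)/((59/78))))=-441278464/1029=-428842.04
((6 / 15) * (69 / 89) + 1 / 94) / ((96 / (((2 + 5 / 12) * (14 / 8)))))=2723651 / 192752640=0.01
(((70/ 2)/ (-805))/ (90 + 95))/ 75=-1/ 319125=-0.00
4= 4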